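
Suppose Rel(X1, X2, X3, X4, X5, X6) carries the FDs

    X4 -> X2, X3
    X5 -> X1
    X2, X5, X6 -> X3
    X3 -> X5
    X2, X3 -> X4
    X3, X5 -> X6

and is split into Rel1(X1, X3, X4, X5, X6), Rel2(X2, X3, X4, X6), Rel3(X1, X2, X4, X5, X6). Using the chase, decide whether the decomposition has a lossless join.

Chase test. Columns are X1, X2, X3, X4, X5, X6; row i has aⱼ where attribute j ∈ Reli, else bᵢⱼ.
Initial tableau (one row per fragment):
  row 1: a1 b12 a3 a4 a5 a6
  row 2: b21 a2 a3 a4 b25 a6
  row 3: a1 a2 b33 a4 a5 a6
Rows 1 and 2 agree on X4; apply X4→X2, X3 and equate their X2, X3 entries.
Rows 1 and 3 agree on X4; apply X4→X2, X3 and equate their X2, X3 entries.
Rows 1 and 2 agree on X3; apply X3→X5 and equate their X5 entries.
Rows 1 and 2 agree on X5; apply X5→X1 and equate their X1 entries.
Row 1 is now all distinguished symbols — the join is lossless.

Yes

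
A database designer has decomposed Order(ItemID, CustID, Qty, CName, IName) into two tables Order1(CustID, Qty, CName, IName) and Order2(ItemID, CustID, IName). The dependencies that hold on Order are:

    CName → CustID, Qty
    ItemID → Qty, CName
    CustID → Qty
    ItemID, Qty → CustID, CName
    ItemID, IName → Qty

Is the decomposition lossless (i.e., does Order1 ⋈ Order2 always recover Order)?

No

Common attributes: Order1 ∩ Order2 = {CustID, IName}.
Closure of {CustID, IName}: CustID → Qty applies, adding Qty. So (CustID, IName)⁺ = {CustID, Qty, IName}.
The closure contains neither all of Order1 = {CustID, Qty, CName, IName} nor all of Order2 = {ItemID, CustID, IName}, so the common attributes are not a superkey of either fragment. The join is lossy.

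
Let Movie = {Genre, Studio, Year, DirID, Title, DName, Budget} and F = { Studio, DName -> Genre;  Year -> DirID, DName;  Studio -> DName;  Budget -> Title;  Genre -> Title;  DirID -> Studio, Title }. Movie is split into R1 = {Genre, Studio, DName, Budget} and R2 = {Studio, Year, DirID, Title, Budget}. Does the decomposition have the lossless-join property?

Common attributes: R1 ∩ R2 = {Studio, Budget}.
Closure of {Studio, Budget}: Studio → DName applies, adding DName; Budget → Title applies, adding Title; Studio, DName → Genre applies, adding Genre. So (Studio, Budget)⁺ = {Genre, Studio, Title, DName, Budget}.
This closure contains every attribute of R1, so R1 ∩ R2 → R1. The join is lossless.

Yes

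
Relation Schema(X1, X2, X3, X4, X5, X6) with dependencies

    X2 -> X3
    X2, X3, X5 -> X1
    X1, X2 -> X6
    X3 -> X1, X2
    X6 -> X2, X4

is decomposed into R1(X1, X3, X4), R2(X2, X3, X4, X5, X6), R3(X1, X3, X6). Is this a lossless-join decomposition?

Chase test. Columns are X1, X2, X3, X4, X5, X6; row i has aⱼ where attribute j ∈ Ri, else bᵢⱼ.
Initial tableau (one row per fragment):
  row 1: a1 b12 a3 a4 b15 b16
  row 2: b21 a2 a3 a4 a5 a6
  row 3: a1 b32 a3 b34 b35 a6
Rows 1 and 2 agree on X3; apply X3→X1, X2 and equate their X1, X2 entries.
Rows 1 and 3 agree on X3; apply X3→X1, X2 and equate their X1, X2 entries.
Rows 2 and 3 agree on X6; apply X6→X2, X4 and equate their X2, X4 entries.
Rows 1 and 2 agree on X1, X2; apply X1, X2→X6 and equate their X6 entries.
Row 2 is now all distinguished symbols — the join is lossless.

Yes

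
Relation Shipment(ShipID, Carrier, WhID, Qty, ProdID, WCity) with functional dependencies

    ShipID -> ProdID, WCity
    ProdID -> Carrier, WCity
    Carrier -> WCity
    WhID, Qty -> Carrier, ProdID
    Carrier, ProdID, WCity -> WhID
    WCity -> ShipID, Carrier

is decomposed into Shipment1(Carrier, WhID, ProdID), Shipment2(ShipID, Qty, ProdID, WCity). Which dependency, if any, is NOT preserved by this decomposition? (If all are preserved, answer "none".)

Check WhID, Qty → Carrier, ProdID: no single fragment contains all of {Carrier, WhID, Qty, ProdID}, and the restricted closure of {WhID, Qty} across the fragments never reaches {Carrier, ProdID}.
ShipID → ProdID, WCity is preserved.
ProdID → Carrier, WCity is preserved.
Carrier → WCity is preserved.
Carrier, ProdID, WCity → WhID is preserved.
WCity → ShipID, Carrier is preserved.

WhID, Qty -> Carrier, ProdID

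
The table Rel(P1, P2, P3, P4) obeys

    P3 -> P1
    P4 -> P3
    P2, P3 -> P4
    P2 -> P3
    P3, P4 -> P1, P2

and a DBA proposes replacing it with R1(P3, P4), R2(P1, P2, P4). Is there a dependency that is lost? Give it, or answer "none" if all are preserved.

P3 -> P1

Check P3 → P1: no single fragment contains all of {P1, P3}, and the restricted closure of {P3} across the fragments never reaches {P1}.
P4 → P3 is preserved.
P2, P3 → P4 is preserved.
P2 → P3 is preserved.
P3, P4 → P1, P2 is preserved.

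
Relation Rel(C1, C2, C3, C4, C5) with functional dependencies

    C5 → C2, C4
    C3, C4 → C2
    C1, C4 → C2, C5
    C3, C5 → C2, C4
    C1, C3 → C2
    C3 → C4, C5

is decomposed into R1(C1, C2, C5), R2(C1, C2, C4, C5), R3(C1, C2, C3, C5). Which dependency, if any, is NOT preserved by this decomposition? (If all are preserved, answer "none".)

none

C5 → C2, C4 lies within R2.
C3, C4 → C2: restricted closure across fragments reaches C2.
C1, C4 → C2, C5 lies within R2.
C3, C5 → C2, C4: restricted closure across fragments reaches C2, C4.
C1, C3 → C2 lies within R3.
C3 → C4, C5: restricted closure across fragments reaches C4, C5.
Every dependency is enforceable on the fragments, so the decomposition is dependency-preserving.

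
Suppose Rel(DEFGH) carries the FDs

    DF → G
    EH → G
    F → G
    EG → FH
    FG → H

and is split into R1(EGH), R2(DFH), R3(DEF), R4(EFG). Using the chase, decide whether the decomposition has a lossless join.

Chase test. Columns are DEFGH; row i has aⱼ where attribute j ∈ Ri, else bᵢⱼ.
Initial tableau (one row per fragment):
  row 1: b11 a2 b13 a4 a5
  row 2: a1 b22 a3 b24 a5
  row 3: a1 a2 a3 b34 b35
  row 4: b41 a2 a3 a4 b45
Rows 2 and 3 agree on DF; apply DF→G and equate their G entries.
Rows 2 and 4 agree on F; apply F→G and equate their G entries.
Rows 1 and 3 agree on EG; apply EG→FH and equate their FH entries.
Rows 1 and 4 agree on EG; apply EG→FH and equate their FH entries.
Row 3 is now all distinguished symbols — the join is lossless.

Yes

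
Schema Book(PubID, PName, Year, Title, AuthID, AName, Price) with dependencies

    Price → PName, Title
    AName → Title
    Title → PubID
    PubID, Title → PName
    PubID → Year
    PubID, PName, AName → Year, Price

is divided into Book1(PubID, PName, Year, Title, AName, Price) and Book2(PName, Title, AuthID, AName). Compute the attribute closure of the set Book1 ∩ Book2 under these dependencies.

Book1 ∩ Book2 = {PName, Title, AName}.
Title → PubID applies, adding PubID
PubID → Year applies, adding Year
PubID, PName, AName → Year, Price applies, adding Price
Closure: {PubID, PName, Year, Title, AName, Price}.

PubID, PName, Year, Title, AName, Price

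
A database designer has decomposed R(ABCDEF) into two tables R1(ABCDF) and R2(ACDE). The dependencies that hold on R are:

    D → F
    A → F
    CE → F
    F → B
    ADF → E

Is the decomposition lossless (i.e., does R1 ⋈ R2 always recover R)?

Yes

Common attributes: R1 ∩ R2 = {ACD}.
Closure of {ACD}: D → F applies, adding F; F → B applies, adding B; ADF → E applies, adding E. So (ACD)⁺ = {ABCDEF}.
This closure contains every attribute of R1, so R1 ∩ R2 → R1. The join is lossless.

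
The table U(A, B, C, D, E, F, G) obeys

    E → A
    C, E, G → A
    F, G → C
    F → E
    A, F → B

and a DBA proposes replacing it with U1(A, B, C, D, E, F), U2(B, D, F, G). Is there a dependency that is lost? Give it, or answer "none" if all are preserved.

F, G → C

Check F, G → C: no single fragment contains all of {C, F, G}, and the restricted closure of {F, G} across the fragments never reaches {C}.
E → A is preserved.
C, E, G → A is preserved.
F → E is preserved.
A, F → B is preserved.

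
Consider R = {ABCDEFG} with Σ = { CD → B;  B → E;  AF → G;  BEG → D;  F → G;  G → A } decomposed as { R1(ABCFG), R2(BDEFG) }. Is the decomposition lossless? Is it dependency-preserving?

Lossless test: (BFG)⁺ = {ABDEFG}, which contains all of one fragment — lossless.
Dependency preservation: the restricted closure of {CD} across the fragments never reaches {B}, so CD → B cannot be enforced without a join — not preserved.

lossless but not dependency-preserving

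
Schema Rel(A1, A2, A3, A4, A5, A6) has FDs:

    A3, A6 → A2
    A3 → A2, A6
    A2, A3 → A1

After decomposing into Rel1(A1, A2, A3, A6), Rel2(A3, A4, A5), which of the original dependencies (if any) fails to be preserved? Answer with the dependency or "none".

none

A3, A6 → A2 lies within Rel1.
A3 → A2, A6 lies within Rel1.
A2, A3 → A1 lies within Rel1.
Every dependency is enforceable on the fragments, so the decomposition is dependency-preserving.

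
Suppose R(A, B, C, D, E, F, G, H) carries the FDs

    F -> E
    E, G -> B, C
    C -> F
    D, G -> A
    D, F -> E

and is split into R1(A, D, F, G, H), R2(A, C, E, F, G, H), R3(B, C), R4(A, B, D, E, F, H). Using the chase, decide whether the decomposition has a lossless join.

Chase test. Columns are A, B, C, D, E, F, G, H; row i has aⱼ where attribute j ∈ Ri, else bᵢⱼ.
Initial tableau (one row per fragment):
  row 1: a1 b12 b13 a4 b15 a6 a7 a8
  row 2: a1 b22 a3 b24 a5 a6 a7 a8
  row 3: b31 a2 a3 b34 b35 b36 b37 b38
  row 4: a1 a2 b43 a4 a5 a6 b47 a8
Rows 1 and 2 agree on F; apply F→E and equate their E entries.
Rows 1 and 2 agree on E, G; apply E, G→B, C and equate their B, C entries.
Rows 1 and 3 agree on C; apply C→F and equate their F entries.
Rows 1 and 3 agree on F; apply F→E and equate their E entries.
No row becomes fully distinguished — the join is lossy.

No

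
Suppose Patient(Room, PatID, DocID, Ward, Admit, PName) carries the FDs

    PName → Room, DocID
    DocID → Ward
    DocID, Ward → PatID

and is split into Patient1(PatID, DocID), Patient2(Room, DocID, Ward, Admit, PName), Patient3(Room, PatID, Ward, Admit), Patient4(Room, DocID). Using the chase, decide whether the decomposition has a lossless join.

Yes

Chase test. Columns are Room, PatID, DocID, Ward, Admit, PName; row i has aⱼ where attribute j ∈ Patienti, else bᵢⱼ.
Initial tableau (one row per fragment):
  row 1: b11 a2 a3 b14 b15 b16
  row 2: a1 b22 a3 a4 a5 a6
  row 3: a1 a2 b33 a4 a5 b36
  row 4: a1 b42 a3 b44 b45 b46
Rows 1 and 2 agree on DocID; apply DocID→Ward and equate their Ward entries.
Rows 1 and 4 agree on DocID; apply DocID→Ward and equate their Ward entries.
Rows 1 and 2 agree on DocID, Ward; apply DocID, Ward→PatID and equate their PatID entries.
Rows 1 and 4 agree on DocID, Ward; apply DocID, Ward→PatID and equate their PatID entries.
Row 2 is now all distinguished symbols — the join is lossless.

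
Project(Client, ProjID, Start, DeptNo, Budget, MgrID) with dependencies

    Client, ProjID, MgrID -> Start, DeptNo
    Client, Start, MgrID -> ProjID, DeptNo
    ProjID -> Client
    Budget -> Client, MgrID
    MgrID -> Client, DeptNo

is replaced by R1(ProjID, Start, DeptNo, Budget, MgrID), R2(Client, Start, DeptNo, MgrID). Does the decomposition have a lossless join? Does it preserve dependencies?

Lossless test: (Start, DeptNo, MgrID)⁺ = {Client, ProjID, Start, DeptNo, MgrID}, which contains all of one fragment — lossless.
Dependency preservation: the restricted closure of {ProjID} across the fragments never reaches {Client}, so ProjID → Client cannot be enforced without a join — not preserved.

lossless but not dependency-preserving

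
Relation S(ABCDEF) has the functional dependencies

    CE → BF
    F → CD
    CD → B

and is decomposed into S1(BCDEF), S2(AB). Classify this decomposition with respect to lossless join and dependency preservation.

lossy but dependency-preserving

Lossless test: (B)⁺ = {B}, which is a superkey of neither fragment — lossy.
Dependency preservation: every FD's attributes lie within a single fragment, so each can be enforced locally — preserved.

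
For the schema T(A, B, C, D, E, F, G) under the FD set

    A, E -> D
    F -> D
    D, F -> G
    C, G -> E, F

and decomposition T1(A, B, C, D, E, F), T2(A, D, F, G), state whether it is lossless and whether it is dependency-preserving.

lossless but not dependency-preserving

Lossless test: (A, D, F)⁺ = {A, D, F, G}, which contains all of one fragment — lossless.
Dependency preservation: the restricted closure of {C, G} across the fragments never reaches {E, F}, so C, G → E, F cannot be enforced without a join — not preserved.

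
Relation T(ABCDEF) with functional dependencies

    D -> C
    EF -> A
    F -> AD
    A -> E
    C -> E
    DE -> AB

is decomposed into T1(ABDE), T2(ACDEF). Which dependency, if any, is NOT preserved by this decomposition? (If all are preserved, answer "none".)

D → C lies within T2.
EF → A lies within T2.
F → AD lies within T2.
A → E lies within T1.
C → E lies within T2.
DE → AB lies within T1.
Every dependency is enforceable on the fragments, so the decomposition is dependency-preserving.

none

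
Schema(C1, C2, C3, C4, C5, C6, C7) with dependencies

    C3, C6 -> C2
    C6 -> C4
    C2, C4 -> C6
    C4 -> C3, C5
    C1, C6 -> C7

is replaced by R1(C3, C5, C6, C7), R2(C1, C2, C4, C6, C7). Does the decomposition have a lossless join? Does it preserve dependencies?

Lossless test: (C6, C7)⁺ = {C2, C3, C4, C5, C6, C7}, which contains all of one fragment — lossless.
Dependency preservation: the restricted closure of {C4} across the fragments never reaches {C3, C5}, so C4 → C3, C5 cannot be enforced without a join — not preserved.

lossless but not dependency-preserving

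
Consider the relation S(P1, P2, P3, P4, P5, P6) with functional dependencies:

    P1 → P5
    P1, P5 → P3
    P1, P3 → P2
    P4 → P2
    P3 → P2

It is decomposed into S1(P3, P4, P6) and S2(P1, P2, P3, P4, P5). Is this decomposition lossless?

Common attributes: S1 ∩ S2 = {P3, P4}.
Closure of {P3, P4}: P4 → P2 applies, adding P2. So (P3, P4)⁺ = {P2, P3, P4}.
The closure contains neither all of S1 = {P3, P4, P6} nor all of S2 = {P1, P2, P3, P4, P5}, so the common attributes are not a superkey of either fragment. The join is lossy.

No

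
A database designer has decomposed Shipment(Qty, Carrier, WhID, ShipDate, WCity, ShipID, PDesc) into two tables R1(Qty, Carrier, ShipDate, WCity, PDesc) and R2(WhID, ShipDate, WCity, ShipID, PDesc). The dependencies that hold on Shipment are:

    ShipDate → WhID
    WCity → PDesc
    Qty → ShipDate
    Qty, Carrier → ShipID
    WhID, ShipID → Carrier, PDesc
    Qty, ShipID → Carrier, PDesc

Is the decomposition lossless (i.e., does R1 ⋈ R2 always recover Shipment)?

No

Common attributes: R1 ∩ R2 = {ShipDate, WCity, PDesc}.
Closure of {ShipDate, WCity, PDesc}: ShipDate → WhID applies, adding WhID. So (ShipDate, WCity, PDesc)⁺ = {WhID, ShipDate, WCity, PDesc}.
The closure contains neither all of R1 = {Qty, Carrier, ShipDate, WCity, PDesc} nor all of R2 = {WhID, ShipDate, WCity, ShipID, PDesc}, so the common attributes are not a superkey of either fragment. The join is lossy.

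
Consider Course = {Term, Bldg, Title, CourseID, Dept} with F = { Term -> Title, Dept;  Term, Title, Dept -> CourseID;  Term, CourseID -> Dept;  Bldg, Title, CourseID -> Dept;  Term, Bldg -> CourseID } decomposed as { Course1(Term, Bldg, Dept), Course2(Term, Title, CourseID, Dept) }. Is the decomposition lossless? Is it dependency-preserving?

Lossless test: (Term, Dept)⁺ = {Term, Title, CourseID, Dept}, which contains all of one fragment — lossless.
Dependency preservation: the restricted closure of {Bldg, Title, CourseID} across the fragments never reaches {Dept}, so Bldg, Title, CourseID → Dept cannot be enforced without a join — not preserved.

lossless but not dependency-preserving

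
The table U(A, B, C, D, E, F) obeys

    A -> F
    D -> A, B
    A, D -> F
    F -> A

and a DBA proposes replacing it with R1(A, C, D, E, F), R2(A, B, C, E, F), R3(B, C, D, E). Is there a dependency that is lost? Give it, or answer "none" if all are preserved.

A → F lies within R1.
D → A, B: restricted closure across fragments reaches A, B.
A, D → F lies within R1.
F → A lies within R1.
Every dependency is enforceable on the fragments, so the decomposition is dependency-preserving.

none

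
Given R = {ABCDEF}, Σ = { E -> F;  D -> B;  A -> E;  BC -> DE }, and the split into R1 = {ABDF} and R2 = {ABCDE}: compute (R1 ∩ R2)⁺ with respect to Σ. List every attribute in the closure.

ABDEF

R1 ∩ R2 = {ABD}.
A → E applies, adding E
E → F applies, adding F
Closure: {ABDEF}.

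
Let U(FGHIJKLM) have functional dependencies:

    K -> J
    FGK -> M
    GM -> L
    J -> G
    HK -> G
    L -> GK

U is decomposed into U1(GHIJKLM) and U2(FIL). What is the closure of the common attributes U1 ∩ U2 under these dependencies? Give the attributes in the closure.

GIJKL

U1 ∩ U2 = {IL}.
L → GK applies, adding GK
K → J applies, adding J
Closure: {GIJKL}.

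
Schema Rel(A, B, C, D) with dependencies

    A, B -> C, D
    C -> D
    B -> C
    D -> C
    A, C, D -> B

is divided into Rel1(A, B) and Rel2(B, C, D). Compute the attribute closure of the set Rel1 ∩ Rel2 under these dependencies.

B, C, D

Rel1 ∩ Rel2 = {B}.
B → C applies, adding C
C → D applies, adding D
Closure: {B, C, D}.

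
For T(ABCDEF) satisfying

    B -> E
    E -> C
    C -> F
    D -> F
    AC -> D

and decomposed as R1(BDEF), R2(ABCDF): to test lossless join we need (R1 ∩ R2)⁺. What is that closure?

R1 ∩ R2 = {BDF}.
B → E applies, adding E
E → C applies, adding C
Closure: {BCDEF}.

BCDEF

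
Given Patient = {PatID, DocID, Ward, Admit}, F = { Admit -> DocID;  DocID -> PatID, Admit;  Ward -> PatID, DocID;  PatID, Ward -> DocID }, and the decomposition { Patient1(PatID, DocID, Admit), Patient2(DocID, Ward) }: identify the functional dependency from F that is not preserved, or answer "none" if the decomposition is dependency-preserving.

none

Admit → DocID lies within Patient1.
DocID → PatID, Admit lies within Patient1.
Ward → PatID, DocID: restricted closure across fragments reaches PatID, DocID.
PatID, Ward → DocID: restricted closure across fragments reaches DocID.
Every dependency is enforceable on the fragments, so the decomposition is dependency-preserving.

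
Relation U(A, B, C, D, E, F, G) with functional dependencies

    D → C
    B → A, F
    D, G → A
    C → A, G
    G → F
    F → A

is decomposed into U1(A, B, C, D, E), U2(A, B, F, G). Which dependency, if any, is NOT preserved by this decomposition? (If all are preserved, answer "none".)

C → A, G

Check C → A, G: no single fragment contains all of {A, C, G}, and the restricted closure of {C} across the fragments never reaches {A, G}.
D → C is preserved.
B → A, F is preserved.
D, G → A is preserved.
G → F is preserved.
F → A is preserved.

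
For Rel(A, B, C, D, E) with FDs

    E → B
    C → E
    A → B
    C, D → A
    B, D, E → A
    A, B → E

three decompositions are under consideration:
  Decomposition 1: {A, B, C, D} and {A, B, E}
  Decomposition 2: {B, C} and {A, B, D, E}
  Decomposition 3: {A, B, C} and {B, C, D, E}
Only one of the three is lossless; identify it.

Decomposition 1: common = {A, B}, closure = {A, B, E} → lossless.
Decomposition 2: common = {B}, closure = {B} → lossy.
Decomposition 3: common = {B, C}, closure = {B, C, E} → lossy.

Decomposition 1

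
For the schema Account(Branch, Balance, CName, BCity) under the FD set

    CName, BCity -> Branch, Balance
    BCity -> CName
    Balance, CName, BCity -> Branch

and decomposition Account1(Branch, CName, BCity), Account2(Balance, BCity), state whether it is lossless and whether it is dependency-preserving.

Lossless test: (BCity)⁺ = {Branch, Balance, CName, BCity}, which contains all of one fragment — lossless.
Dependency preservation: CName, BCity → Branch, Balance; Balance, CName, BCity → Branch are not contained in any single fragment, but the restricted closure of each left-hand side across the fragments still reaches the right-hand side; the remaining FDs each lie inside some fragment. All dependencies are preserved.

lossless and dependency-preserving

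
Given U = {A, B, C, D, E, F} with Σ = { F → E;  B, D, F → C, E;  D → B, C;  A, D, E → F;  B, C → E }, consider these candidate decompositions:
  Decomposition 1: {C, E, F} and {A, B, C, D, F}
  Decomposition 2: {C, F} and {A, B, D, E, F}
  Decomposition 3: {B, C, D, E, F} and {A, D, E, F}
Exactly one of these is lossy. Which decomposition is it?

Decomposition 1: common = {C, F}, closure = {C, E, F} → lossless.
Decomposition 2: common = {F}, closure = {E, F} → lossy.
Decomposition 3: common = {D, E, F}, closure = {B, C, D, E, F} → lossless.

Decomposition 2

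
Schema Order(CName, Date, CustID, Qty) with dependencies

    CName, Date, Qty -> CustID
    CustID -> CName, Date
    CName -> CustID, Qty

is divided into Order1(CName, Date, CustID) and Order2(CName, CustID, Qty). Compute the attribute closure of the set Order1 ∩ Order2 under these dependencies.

CName, Date, CustID, Qty

Order1 ∩ Order2 = {CName, CustID}.
CustID → CName, Date applies, adding Date
CName → CustID, Qty applies, adding Qty
Closure: {CName, Date, CustID, Qty}.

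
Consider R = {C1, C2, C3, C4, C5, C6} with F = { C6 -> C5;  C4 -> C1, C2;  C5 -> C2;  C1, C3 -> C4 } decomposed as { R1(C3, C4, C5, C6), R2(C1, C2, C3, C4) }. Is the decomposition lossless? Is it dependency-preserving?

Lossless test: (C3, C4)⁺ = {C1, C2, C3, C4}, which contains all of one fragment — lossless.
Dependency preservation: the restricted closure of {C5} across the fragments never reaches {C2}, so C5 → C2 cannot be enforced without a join — not preserved.

lossless but not dependency-preserving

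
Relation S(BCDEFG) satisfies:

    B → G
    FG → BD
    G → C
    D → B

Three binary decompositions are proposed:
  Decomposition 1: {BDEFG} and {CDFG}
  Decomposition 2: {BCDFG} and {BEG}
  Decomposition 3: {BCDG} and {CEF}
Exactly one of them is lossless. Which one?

Decomposition 1: common = {DFG}, closure = {BCDFG} → lossless.
Decomposition 2: common = {BG}, closure = {BCG} → lossy.
Decomposition 3: common = {C}, closure = {C} → lossy.

Decomposition 1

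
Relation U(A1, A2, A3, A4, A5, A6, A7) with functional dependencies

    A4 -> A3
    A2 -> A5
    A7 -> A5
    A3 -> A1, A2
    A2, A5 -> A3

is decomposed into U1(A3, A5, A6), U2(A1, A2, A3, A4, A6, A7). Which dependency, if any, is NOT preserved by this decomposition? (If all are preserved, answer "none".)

Check A7 → A5: no single fragment contains all of {A5, A7}, and the restricted closure of {A7} across the fragments never reaches {A5}.
A4 → A3 is preserved.
A2 → A5 is preserved.
A3 → A1, A2 is preserved.
A2, A5 → A3 is preserved.

A7 -> A5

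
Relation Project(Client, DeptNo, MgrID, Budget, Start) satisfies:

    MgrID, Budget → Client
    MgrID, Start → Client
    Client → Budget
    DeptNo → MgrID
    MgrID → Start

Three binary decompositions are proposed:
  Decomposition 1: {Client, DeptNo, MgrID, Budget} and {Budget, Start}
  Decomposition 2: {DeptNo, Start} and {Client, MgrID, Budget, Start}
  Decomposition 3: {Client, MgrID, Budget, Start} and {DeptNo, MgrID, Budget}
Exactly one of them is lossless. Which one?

Decomposition 3

Decomposition 1: common = {Budget}, closure = {Budget} → lossy.
Decomposition 2: common = {Start}, closure = {Start} → lossy.
Decomposition 3: common = {MgrID, Budget}, closure = {Client, MgrID, Budget, Start} → lossless.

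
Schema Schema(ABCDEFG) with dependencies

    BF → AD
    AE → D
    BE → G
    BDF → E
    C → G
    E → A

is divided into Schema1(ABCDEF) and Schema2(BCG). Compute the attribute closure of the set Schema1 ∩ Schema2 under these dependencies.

BCG

Schema1 ∩ Schema2 = {BC}.
C → G applies, adding G
Closure: {BCG}.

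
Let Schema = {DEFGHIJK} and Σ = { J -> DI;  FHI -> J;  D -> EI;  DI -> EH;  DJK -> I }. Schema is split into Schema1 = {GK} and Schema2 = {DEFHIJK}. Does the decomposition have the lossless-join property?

Common attributes: Schema1 ∩ Schema2 = {K}.
No dependency enlarges {K}, so (K)⁺ = {K}.
The closure contains neither all of Schema1 = {GK} nor all of Schema2 = {DEFHIJK}, so the common attributes are not a superkey of either fragment. The join is lossy.

No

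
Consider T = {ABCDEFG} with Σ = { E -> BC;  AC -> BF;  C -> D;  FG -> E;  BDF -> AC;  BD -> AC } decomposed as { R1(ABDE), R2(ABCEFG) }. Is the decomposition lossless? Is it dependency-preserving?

Lossless test: (ABE)⁺ = {ABCDEF}, which contains all of one fragment — lossless.
Dependency preservation: the restricted closure of {C} across the fragments never reaches {D}, so C → D cannot be enforced without a join — not preserved.

lossless but not dependency-preserving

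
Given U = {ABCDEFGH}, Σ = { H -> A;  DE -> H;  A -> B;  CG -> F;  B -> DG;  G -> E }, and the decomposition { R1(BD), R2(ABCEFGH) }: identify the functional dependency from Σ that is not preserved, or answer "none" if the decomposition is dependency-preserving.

DE -> H

Check DE → H: no single fragment contains all of {DEH}, and the restricted closure of {DE} across the fragments never reaches {H}.
H → A is preserved.
A → B is preserved.
CG → F is preserved.
B → DG is preserved.
G → E is preserved.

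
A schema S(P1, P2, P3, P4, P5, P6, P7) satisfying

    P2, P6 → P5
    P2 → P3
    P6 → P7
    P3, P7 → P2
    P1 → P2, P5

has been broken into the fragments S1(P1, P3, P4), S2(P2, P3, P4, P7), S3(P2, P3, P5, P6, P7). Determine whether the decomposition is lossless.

Chase test. Columns are P1, P2, P3, P4, P5, P6, P7; row i has aⱼ where attribute j ∈ Si, else bᵢⱼ.
Initial tableau (one row per fragment):
  row 1: a1 b12 a3 a4 b15 b16 b17
  row 2: b21 a2 a3 a4 b25 b26 a7
  row 3: b31 a2 a3 b34 a5 a6 a7
No row becomes fully distinguished — the join is lossy.

No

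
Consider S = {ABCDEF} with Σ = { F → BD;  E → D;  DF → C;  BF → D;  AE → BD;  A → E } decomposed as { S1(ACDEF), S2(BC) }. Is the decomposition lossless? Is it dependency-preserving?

lossy and not dependency-preserving

Lossless test: (C)⁺ = {C}, which is a superkey of neither fragment — lossy.
Dependency preservation: the restricted closure of {F} across the fragments never reaches {BD}, so F → BD cannot be enforced without a join — not preserved.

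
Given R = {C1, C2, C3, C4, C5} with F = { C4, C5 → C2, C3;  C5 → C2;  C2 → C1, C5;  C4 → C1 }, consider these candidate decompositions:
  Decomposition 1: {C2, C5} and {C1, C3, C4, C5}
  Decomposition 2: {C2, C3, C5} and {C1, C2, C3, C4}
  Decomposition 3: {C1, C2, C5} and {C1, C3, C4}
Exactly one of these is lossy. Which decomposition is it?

Decomposition 3

Decomposition 1: common = {C5}, closure = {C1, C2, C5} → lossless.
Decomposition 2: common = {C2, C3}, closure = {C1, C2, C3, C5} → lossless.
Decomposition 3: common = {C1}, closure = {C1} → lossy.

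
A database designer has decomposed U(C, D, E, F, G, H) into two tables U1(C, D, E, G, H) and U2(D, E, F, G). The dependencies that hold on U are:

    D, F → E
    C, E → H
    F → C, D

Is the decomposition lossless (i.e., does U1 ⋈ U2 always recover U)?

No

Common attributes: U1 ∩ U2 = {D, E, G}.
No dependency enlarges {D, E, G}, so (D, E, G)⁺ = {D, E, G}.
The closure contains neither all of U1 = {C, D, E, G, H} nor all of U2 = {D, E, F, G}, so the common attributes are not a superkey of either fragment. The join is lossy.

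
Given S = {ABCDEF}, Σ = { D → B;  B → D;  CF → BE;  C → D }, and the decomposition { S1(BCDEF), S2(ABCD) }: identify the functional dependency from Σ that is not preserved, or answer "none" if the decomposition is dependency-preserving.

D → B lies within S1.
B → D lies within S1.
CF → BE lies within S1.
C → D lies within S1.
Every dependency is enforceable on the fragments, so the decomposition is dependency-preserving.

none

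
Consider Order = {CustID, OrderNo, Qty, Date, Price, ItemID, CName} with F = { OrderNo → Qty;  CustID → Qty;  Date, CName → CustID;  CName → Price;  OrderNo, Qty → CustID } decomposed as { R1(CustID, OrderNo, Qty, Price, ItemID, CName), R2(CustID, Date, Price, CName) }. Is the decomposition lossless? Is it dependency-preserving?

lossy but dependency-preserving

Lossless test: (CustID, Price, CName)⁺ = {CustID, Qty, Price, CName}, which is a superkey of neither fragment — lossy.
Dependency preservation: every FD's attributes lie within a single fragment, so each can be enforced locally — preserved.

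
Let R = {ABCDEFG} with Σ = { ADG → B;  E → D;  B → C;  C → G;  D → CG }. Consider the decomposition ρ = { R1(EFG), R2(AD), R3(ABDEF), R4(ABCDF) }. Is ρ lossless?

Yes

Chase test. Columns are ABCDEFG; row i has aⱼ where attribute j ∈ Ri, else bᵢⱼ.
Initial tableau (one row per fragment):
  row 1: b11 b12 b13 b14 a5 a6 a7
  row 2: a1 b22 b23 a4 b25 b26 b27
  row 3: a1 a2 b33 a4 a5 a6 b37
  row 4: a1 a2 a3 a4 b45 a6 b47
Rows 1 and 3 agree on E; apply E→D and equate their D entries.
Rows 3 and 4 agree on B; apply B→C and equate their C entries.
Rows 3 and 4 agree on C; apply C→G and equate their G entries.
Rows 1 and 2 agree on D; apply D→CG and equate their CG entries.
Rows 1 and 3 agree on D; apply D→CG and equate their CG entries.
Rows 2 and 3 agree on ADG; apply ADG→B and equate their B entries.
Row 3 is now all distinguished symbols — the join is lossless.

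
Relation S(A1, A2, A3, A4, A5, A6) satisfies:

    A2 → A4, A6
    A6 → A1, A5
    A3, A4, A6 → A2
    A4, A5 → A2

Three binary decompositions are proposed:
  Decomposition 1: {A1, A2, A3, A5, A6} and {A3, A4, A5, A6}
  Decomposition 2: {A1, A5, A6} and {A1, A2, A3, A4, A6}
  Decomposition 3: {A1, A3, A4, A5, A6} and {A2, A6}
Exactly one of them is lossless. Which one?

Decomposition 2

Decomposition 1: common = {A3, A5, A6}, closure = {A1, A3, A5, A6} → lossy.
Decomposition 2: common = {A1, A6}, closure = {A1, A5, A6} → lossless.
Decomposition 3: common = {A6}, closure = {A1, A5, A6} → lossy.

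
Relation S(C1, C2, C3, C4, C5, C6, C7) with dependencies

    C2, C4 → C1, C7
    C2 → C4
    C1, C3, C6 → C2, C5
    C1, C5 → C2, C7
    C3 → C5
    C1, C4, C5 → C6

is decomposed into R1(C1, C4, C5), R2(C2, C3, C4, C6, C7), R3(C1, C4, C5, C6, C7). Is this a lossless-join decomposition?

Chase test. Columns are C1, C2, C3, C4, C5, C6, C7; row i has aⱼ where attribute j ∈ Ri, else bᵢⱼ.
Initial tableau (one row per fragment):
  row 1: a1 b12 b13 a4 a5 b16 b17
  row 2: b21 a2 a3 a4 b25 a6 a7
  row 3: a1 b32 b33 a4 a5 a6 a7
Rows 1 and 3 agree on C1, C5; apply C1, C5→C2, C7 and equate their C2, C7 entries.
Rows 1 and 3 agree on C1, C4, C5; apply C1, C4, C5→C6 and equate their C6 entries.
No row becomes fully distinguished — the join is lossy.

No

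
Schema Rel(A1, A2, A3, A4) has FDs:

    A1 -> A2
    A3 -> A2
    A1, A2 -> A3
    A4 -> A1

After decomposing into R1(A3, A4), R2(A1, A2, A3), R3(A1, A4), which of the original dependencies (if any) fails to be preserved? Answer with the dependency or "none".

A1 → A2 lies within R2.
A3 → A2 lies within R2.
A1, A2 → A3 lies within R2.
A4 → A1 lies within R3.
Every dependency is enforceable on the fragments, so the decomposition is dependency-preserving.

none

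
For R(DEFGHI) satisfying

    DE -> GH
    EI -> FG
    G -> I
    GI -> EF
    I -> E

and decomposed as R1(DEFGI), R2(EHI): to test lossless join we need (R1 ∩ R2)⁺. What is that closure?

EFGI

R1 ∩ R2 = {EI}.
EI → FG applies, adding FG
Closure: {EFGI}.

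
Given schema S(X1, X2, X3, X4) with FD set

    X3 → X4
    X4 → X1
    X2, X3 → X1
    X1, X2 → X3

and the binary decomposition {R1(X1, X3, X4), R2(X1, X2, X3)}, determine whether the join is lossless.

Common attributes: R1 ∩ R2 = {X1, X3}.
Closure of {X1, X3}: X3 → X4 applies, adding X4. So (X1, X3)⁺ = {X1, X3, X4}.
This closure contains every attribute of R1, so R1 ∩ R2 → R1. The join is lossless.

Yes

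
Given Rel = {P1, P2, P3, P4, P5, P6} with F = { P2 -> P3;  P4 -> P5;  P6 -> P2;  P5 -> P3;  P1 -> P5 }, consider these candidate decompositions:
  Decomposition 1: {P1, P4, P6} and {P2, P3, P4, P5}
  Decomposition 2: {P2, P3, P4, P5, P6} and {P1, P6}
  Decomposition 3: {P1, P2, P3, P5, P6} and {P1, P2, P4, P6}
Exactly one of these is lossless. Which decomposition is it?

Decomposition 3

Decomposition 1: common = {P4}, closure = {P3, P4, P5} → lossy.
Decomposition 2: common = {P6}, closure = {P2, P3, P6} → lossy.
Decomposition 3: common = {P1, P2, P6}, closure = {P1, P2, P3, P5, P6} → lossless.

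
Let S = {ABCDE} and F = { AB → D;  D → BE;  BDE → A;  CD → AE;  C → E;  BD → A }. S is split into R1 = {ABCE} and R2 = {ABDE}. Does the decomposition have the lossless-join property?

Yes

Common attributes: R1 ∩ R2 = {ABE}.
Closure of {ABE}: AB → D applies, adding D. So (ABE)⁺ = {ABDE}.
This closure contains every attribute of R2, so R1 ∩ R2 → R2. The join is lossless.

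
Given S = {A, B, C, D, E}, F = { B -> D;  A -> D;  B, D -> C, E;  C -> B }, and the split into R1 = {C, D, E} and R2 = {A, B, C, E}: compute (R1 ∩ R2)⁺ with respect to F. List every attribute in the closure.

B, C, D, E

R1 ∩ R2 = {C, E}.
C → B applies, adding B
B → D applies, adding D
Closure: {B, C, D, E}.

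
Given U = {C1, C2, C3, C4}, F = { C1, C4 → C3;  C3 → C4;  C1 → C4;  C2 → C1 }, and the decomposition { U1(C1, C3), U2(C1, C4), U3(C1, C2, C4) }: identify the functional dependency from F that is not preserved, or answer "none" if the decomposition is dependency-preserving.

C3 → C4

Check C3 → C4: no single fragment contains all of {C3, C4}, and the restricted closure of {C3} across the fragments never reaches {C4}.
C1, C4 → C3 is preserved.
C1 → C4 is preserved.
C2 → C1 is preserved.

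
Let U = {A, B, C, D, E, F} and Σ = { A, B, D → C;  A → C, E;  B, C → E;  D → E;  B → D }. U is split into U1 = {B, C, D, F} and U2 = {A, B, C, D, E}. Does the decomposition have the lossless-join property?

No

Common attributes: U1 ∩ U2 = {B, C, D}.
Closure of {B, C, D}: B, C → E applies, adding E. So (B, C, D)⁺ = {B, C, D, E}.
The closure contains neither all of U1 = {B, C, D, F} nor all of U2 = {A, B, C, D, E}, so the common attributes are not a superkey of either fragment. The join is lossy.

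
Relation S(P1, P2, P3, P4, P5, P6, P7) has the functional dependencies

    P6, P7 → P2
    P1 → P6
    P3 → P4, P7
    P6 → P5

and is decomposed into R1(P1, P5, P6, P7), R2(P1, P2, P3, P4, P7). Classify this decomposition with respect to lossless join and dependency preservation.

Lossless test: (P1, P7)⁺ = {P1, P2, P5, P6, P7}, which contains all of one fragment — lossless.
Dependency preservation: the restricted closure of {P6, P7} across the fragments never reaches {P2}, so P6, P7 → P2 cannot be enforced without a join — not preserved.

lossless but not dependency-preserving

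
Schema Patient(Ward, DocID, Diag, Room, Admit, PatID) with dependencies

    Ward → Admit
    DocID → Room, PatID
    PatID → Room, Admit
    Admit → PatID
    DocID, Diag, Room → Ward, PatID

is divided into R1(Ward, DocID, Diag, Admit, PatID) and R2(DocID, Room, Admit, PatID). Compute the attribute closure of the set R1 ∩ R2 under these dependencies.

R1 ∩ R2 = {DocID, Admit, PatID}.
DocID → Room, PatID applies, adding Room
Closure: {DocID, Room, Admit, PatID}.

DocID, Room, Admit, PatID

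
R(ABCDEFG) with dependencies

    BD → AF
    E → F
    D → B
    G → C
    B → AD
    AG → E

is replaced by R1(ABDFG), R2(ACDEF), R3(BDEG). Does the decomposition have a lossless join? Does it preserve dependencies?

lossy and not dependency-preserving

Lossless test (chase): Rows 1 and 3 agree on BD; apply BD→AF and equate their AF entries. Rows 1 and 2 agree on D; apply D→B and equate their B entries. Rows 1 and 3 agree on G; apply G→C and equate their C entries. Rows 1 and 3 agree on AG; apply AG→E and equate their E entries. No row becomes fully distinguished — the join is lossy.
Dependency preservation: the restricted closure of {G} across the fragments never reaches {C}, so G → C cannot be enforced without a join — not preserved.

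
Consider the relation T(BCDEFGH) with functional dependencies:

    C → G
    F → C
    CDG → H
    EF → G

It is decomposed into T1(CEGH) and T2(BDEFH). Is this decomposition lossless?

Common attributes: T1 ∩ T2 = {EH}.
No dependency enlarges {EH}, so (EH)⁺ = {EH}.
The closure contains neither all of T1 = {CEGH} nor all of T2 = {BDEFH}, so the common attributes are not a superkey of either fragment. The join is lossy.

No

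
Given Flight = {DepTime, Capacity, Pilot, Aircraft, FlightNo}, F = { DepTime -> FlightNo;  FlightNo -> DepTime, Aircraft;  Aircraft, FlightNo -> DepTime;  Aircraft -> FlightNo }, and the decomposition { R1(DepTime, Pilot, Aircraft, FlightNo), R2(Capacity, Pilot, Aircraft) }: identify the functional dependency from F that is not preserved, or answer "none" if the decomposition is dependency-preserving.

DepTime → FlightNo lies within R1.
FlightNo → DepTime, Aircraft lies within R1.
Aircraft, FlightNo → DepTime lies within R1.
Aircraft → FlightNo lies within R1.
Every dependency is enforceable on the fragments, so the decomposition is dependency-preserving.

none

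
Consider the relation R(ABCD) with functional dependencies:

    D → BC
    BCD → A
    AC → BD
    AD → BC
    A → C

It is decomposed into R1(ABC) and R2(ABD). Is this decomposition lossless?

Yes

Common attributes: R1 ∩ R2 = {AB}.
Closure of {AB}: A → C applies, adding C; AC → BD applies, adding D. So (AB)⁺ = {ABCD}.
This closure contains every attribute of R1, so R1 ∩ R2 → R1. The join is lossless.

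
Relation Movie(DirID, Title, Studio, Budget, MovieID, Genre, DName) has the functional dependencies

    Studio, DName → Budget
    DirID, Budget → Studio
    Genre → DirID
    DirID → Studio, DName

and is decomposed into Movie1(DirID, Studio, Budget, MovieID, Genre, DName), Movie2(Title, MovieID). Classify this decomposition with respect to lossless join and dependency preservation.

Lossless test: (MovieID)⁺ = {MovieID}, which is a superkey of neither fragment — lossy.
Dependency preservation: every FD's attributes lie within a single fragment, so each can be enforced locally — preserved.

lossy but dependency-preserving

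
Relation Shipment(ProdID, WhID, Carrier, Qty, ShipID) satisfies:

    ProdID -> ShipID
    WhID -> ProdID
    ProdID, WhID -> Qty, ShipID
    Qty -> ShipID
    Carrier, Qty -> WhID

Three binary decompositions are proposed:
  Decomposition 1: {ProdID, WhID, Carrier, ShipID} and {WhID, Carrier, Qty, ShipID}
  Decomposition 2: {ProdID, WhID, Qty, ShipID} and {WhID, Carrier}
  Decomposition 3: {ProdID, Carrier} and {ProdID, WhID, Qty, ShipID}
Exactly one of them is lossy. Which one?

Decomposition 1: common = {WhID, Carrier, ShipID}, closure = {ProdID, WhID, Carrier, Qty, ShipID} → lossless.
Decomposition 2: common = {WhID}, closure = {ProdID, WhID, Qty, ShipID} → lossless.
Decomposition 3: common = {ProdID}, closure = {ProdID, ShipID} → lossy.

Decomposition 3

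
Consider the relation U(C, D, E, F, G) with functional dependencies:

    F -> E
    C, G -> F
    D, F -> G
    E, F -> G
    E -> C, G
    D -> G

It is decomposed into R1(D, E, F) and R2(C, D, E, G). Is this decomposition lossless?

Yes

Common attributes: R1 ∩ R2 = {D, E}.
Closure of {D, E}: E → C, G applies, adding C, G; C, G → F applies, adding F. So (D, E)⁺ = {C, D, E, F, G}.
This closure contains every attribute of R1, so R1 ∩ R2 → R1. The join is lossless.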